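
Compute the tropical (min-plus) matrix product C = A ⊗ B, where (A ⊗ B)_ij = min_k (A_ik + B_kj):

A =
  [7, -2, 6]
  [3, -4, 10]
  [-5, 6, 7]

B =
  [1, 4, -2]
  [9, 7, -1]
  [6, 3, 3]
A ⊗ B =
  [7, 5, -3]
  [4, 3, -5]
  [-4, -1, -7]

Apply the min-plus product entry-by-entry:
  C[0][0] = min over k of (A[0][0] + B[0][0] = 7 + 1 = 8, A[0][1] + B[1][0] = -2 + 9 = 7, A[0][2] + B[2][0] = 6 + 6 = 12) = 7 (attained at k = 1)
  C[0][1] = min over k of (A[0][0] + B[0][1] = 7 + 4 = 11, A[0][1] + B[1][1] = -2 + 7 = 5, A[0][2] + B[2][1] = 6 + 3 = 9) = 5 (attained at k = 1)
  C[0][2] = min over k of (A[0][0] + B[0][2] = 7 + -2 = 5, A[0][1] + B[1][2] = -2 + -1 = -3, A[0][2] + B[2][2] = 6 + 3 = 9) = -3 (attained at k = 1)
  C[1][0] = min over k of (A[1][0] + B[0][0] = 3 + 1 = 4, A[1][1] + B[1][0] = -4 + 9 = 5, A[1][2] + B[2][0] = 10 + 6 = 16) = 4 (attained at k = 0)
  C[1][1] = min over k of (A[1][0] + B[0][1] = 3 + 4 = 7, A[1][1] + B[1][1] = -4 + 7 = 3, A[1][2] + B[2][1] = 10 + 3 = 13) = 3 (attained at k = 1)
  C[1][2] = min over k of (A[1][0] + B[0][2] = 3 + -2 = 1, A[1][1] + B[1][2] = -4 + -1 = -5, A[1][2] + B[2][2] = 10 + 3 = 13) = -5 (attained at k = 1)
  C[2][0] = min over k of (A[2][0] + B[0][0] = -5 + 1 = -4, A[2][1] + B[1][0] = 6 + 9 = 15, A[2][2] + B[2][0] = 7 + 6 = 13) = -4 (attained at k = 0)
  C[2][1] = min over k of (A[2][0] + B[0][1] = -5 + 4 = -1, A[2][1] + B[1][1] = 6 + 7 = 13, A[2][2] + B[2][1] = 7 + 3 = 10) = -1 (attained at k = 0)
  C[2][2] = min over k of (A[2][0] + B[0][2] = -5 + -2 = -7, A[2][1] + B[1][2] = 6 + -1 = 5, A[2][2] + B[2][2] = 7 + 3 = 10) = -7 (attained at k = 0)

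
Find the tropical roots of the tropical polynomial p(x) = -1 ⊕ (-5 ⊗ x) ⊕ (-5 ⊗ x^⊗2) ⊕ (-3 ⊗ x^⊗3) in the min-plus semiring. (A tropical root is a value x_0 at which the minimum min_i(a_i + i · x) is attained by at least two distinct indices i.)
Roots: {-2, 0, 4}

Each tropical root is a break point of the lower envelope of the lines y = a_i + i · x (there are 4 lines, with slopes 0, 1, ..., 3). Only the lines that attain the minimum somewhere contribute to roots; other lines are dominated. Here the surviving (envelope) indices are i = 3, i = 2, i = 1, i = 0.
Intersections between consecutive envelope lines give the roots: for adjacent envelope indices i < j the intersection is x = (a_i − a_j) / (j − i). Reading off the sorted break points: {-2, 0, 4}.
Verification: at each break x_0, at least two indices attain the minimum of min_i(a_i + i · x_0).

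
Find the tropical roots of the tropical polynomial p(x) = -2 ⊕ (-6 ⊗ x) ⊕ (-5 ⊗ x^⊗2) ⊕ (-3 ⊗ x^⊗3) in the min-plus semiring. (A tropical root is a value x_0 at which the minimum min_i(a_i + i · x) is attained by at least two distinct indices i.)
Roots: {-2, -1, 4}

Each tropical root is a break point of the lower envelope of the lines y = a_i + i · x (there are 4 lines, with slopes 0, 1, ..., 3). Only the lines that attain the minimum somewhere contribute to roots; other lines are dominated. Here the surviving (envelope) indices are i = 3, i = 2, i = 1, i = 0.
Intersections between consecutive envelope lines give the roots: for adjacent envelope indices i < j the intersection is x = (a_i − a_j) / (j − i). Reading off the sorted break points: {-2, -1, 4}.
Verification: at each break x_0, at least two indices attain the minimum of min_i(a_i + i · x_0).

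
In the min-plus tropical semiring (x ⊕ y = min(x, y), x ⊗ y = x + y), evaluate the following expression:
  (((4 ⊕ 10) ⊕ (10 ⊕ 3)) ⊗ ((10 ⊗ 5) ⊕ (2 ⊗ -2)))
(((4 ⊕ 10) ⊕ (10 ⊕ 3)) ⊗ ((10 ⊗ 5) ⊕ (2 ⊗ -2))) = 3

Expand innermost to outermost. Recall ⊕ takes the minimum of its arguments and ⊗ takes their sum. Working out the expression (((4 ⊕ 10) ⊕ (10 ⊕ 3)) ⊗ ((10 ⊗ 5) ⊕ (2 ⊗ -2))) gives 3.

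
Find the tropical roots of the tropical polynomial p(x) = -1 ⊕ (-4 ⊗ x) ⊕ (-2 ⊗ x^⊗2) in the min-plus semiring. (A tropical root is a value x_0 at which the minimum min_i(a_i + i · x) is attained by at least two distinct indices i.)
Roots: {-2, 3}

Each tropical root is a break point of the lower envelope of the lines y = a_i + i · x (there are 3 lines, with slopes 0, 1, ..., 2). Only the lines that attain the minimum somewhere contribute to roots; other lines are dominated. Here the surviving (envelope) indices are i = 2, i = 1, i = 0.
Intersections between consecutive envelope lines give the roots: for adjacent envelope indices i < j the intersection is x = (a_i − a_j) / (j − i). Reading off the sorted break points: {-2, 3}.
Verification: at each break x_0, at least two indices attain the minimum of min_i(a_i + i · x_0).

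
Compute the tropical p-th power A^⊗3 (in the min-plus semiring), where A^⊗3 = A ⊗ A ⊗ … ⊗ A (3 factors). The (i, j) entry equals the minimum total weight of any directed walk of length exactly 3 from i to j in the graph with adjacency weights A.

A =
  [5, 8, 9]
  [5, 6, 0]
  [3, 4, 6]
A^⊗3 =
  [11, 12, 13]
  [8, 10, 4]
  [7, 8, 10]

Each entry (A^⊗3)_ij equals the minimum over all length-3 walks i = v_0 → v_1 → … → v_3 = j of Σ_t A[v_t][v_{t+1}]. For example, for (i, j) = (0, 2) we minimise over 9 possible intermediate vertex sequences; the minimum is 13, attained along the walk 0 → 0 → 1 → 2.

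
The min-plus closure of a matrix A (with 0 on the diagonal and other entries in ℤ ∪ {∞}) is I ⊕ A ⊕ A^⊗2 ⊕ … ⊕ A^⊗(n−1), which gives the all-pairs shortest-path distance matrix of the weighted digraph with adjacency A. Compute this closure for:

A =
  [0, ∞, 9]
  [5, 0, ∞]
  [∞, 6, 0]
Closure =
  [0, 15, 9]
  [5, 0, 14]
  [11, 6, 0]

This is the Floyd-Warshall all-pairs shortest-path computation. For each intermediate vertex k = 0, 1, …, 2, update dist[i][j] ← min(dist[i][j], dist[i][k] + dist[k][j]). The final matrix gives, for each (i, j), the minimum total weight of any directed path from i to j (possibly empty when i = j).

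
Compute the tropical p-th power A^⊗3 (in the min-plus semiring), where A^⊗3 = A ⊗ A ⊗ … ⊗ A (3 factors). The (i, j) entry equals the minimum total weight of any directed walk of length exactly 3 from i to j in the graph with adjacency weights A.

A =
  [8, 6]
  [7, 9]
A^⊗3 =
  [21, 19]
  [20, 21]

Each entry (A^⊗3)_ij equals the minimum over all length-3 walks i = v_0 → v_1 → … → v_3 = j of Σ_t A[v_t][v_{t+1}]. For example, for (i, j) = (0, 1) we minimise over 4 possible intermediate vertex sequences; the minimum is 19, attained along the walk 0 → 1 → 0 → 1.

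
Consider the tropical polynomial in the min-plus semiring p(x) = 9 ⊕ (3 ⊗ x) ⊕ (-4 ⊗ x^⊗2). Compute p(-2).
p(-2) = -8

A tropical monomial a ⊗ x^⊗i evaluates to a + i · x. Evaluating each term at x = -2:
  Term 0 contributes 9 + 0 · -2 = 9
  Term 1 contributes 3 + 1 · -2 = 1
  Term 2 contributes -4 + 2 · -2 = -8
p(-2) = ⊕ of these = min[9, 1, -8] = -8.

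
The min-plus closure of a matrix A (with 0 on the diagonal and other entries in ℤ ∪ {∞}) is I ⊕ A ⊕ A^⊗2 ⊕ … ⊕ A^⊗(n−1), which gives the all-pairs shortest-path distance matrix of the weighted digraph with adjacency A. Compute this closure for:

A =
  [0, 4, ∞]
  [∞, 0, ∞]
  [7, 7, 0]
Closure =
  [0, 4, ∞]
  [∞, 0, ∞]
  [7, 7, 0]

This is the Floyd-Warshall all-pairs shortest-path computation. For each intermediate vertex k = 0, 1, …, 2, update dist[i][j] ← min(dist[i][j], dist[i][k] + dist[k][j]). The final matrix gives, for each (i, j), the minimum total weight of any directed path from i to j (possibly empty when i = j).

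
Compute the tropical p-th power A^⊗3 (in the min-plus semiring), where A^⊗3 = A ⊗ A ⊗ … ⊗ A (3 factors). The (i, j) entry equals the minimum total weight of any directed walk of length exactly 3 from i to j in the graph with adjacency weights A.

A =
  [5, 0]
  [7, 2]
A^⊗3 =
  [9, 4]
  [11, 6]

Each entry (A^⊗3)_ij equals the minimum over all length-3 walks i = v_0 → v_1 → … → v_3 = j of Σ_t A[v_t][v_{t+1}]. For example, for (i, j) = (0, 1) we minimise over 4 possible intermediate vertex sequences; the minimum is 4, attained along the walk 0 → 1 → 1 → 1.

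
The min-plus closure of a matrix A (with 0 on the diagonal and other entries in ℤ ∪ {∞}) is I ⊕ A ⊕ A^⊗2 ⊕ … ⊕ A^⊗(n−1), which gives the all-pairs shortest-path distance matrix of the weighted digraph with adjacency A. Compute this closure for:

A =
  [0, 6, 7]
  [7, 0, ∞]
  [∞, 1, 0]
Closure =
  [0, 6, 7]
  [7, 0, 14]
  [8, 1, 0]

This is the Floyd-Warshall all-pairs shortest-path computation. For each intermediate vertex k = 0, 1, …, 2, update dist[i][j] ← min(dist[i][j], dist[i][k] + dist[k][j]). The final matrix gives, for each (i, j), the minimum total weight of any directed path from i to j (possibly empty when i = j).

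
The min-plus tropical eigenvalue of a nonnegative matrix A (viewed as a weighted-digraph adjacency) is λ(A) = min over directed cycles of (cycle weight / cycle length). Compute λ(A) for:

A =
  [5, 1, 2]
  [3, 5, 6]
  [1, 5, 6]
λ(A) = 3/2

Enumerate directed cycles and compute their means (weight / length). Sample:
  cycle 0 → 0: weight = 5, length = 1, mean = 5/1 ≈ 5.000
  cycle 1 → 1: weight = 5, length = 1, mean = 5/1 ≈ 5.000
  cycle 2 → 2: weight = 6, length = 1, mean = 6/1 ≈ 6.000
  cycle 0 → 1 → 0: weight = 4, length = 2, mean = 4/2 ≈ 2.000
  cycle 0 → 2 → 0: weight = 3, length = 2, mean = 3/2 ≈ 1.500
  cycle 1 → 0 → 1: weight = 4, length = 2, mean = 4/2 ≈ 2.000
Minimum mean = 1.500, attained e.g. along the cycle 0 → 2 → 0 with weight 3 and length 2. So λ(A) = 3/2 = 3/2.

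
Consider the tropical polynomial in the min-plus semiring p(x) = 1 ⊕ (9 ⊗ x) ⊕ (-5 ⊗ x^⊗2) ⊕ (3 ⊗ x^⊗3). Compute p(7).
p(7) = 1

A tropical monomial a ⊗ x^⊗i evaluates to a + i · x. Evaluating each term at x = 7:
  Term 0 contributes 1 + 0 · 7 = 1
  Term 1 contributes 9 + 1 · 7 = 16
  Term 2 contributes -5 + 2 · 7 = 9
  Term 3 contributes 3 + 3 · 7 = 24
p(7) = ⊕ of these = min[1, 16, 9, 24] = 1.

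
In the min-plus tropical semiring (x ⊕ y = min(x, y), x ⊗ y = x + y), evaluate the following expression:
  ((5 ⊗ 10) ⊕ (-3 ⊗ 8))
((5 ⊗ 10) ⊕ (-3 ⊗ 8)) = 5

Expand innermost to outermost. Recall ⊕ takes the minimum of its arguments and ⊗ takes their sum. Working out the expression ((5 ⊗ 10) ⊕ (-3 ⊗ 8)) gives 5.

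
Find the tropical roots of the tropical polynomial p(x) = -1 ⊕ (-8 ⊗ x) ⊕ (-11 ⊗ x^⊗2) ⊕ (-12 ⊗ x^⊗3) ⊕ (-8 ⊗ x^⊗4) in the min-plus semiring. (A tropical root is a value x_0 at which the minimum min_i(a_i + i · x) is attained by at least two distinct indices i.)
Roots: {-4, 1, 3, 7}

Each tropical root is a break point of the lower envelope of the lines y = a_i + i · x (there are 5 lines, with slopes 0, 1, ..., 4). Only the lines that attain the minimum somewhere contribute to roots; other lines are dominated. Here the surviving (envelope) indices are i = 4, i = 3, i = 2, i = 1, i = 0.
Intersections between consecutive envelope lines give the roots: for adjacent envelope indices i < j the intersection is x = (a_i − a_j) / (j − i). Reading off the sorted break points: {-4, 1, 3, 7}.
Verification: at each break x_0, at least two indices attain the minimum of min_i(a_i + i · x_0).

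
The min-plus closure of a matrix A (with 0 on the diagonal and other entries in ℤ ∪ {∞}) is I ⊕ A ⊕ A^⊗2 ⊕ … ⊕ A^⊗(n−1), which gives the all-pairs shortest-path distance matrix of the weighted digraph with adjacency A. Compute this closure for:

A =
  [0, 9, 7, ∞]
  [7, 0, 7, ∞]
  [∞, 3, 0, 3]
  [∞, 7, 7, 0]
Closure =
  [0, 9, 7, 10]
  [7, 0, 7, 10]
  [10, 3, 0, 3]
  [14, 7, 7, 0]

This is the Floyd-Warshall all-pairs shortest-path computation. For each intermediate vertex k = 0, 1, …, 3, update dist[i][j] ← min(dist[i][j], dist[i][k] + dist[k][j]). The final matrix gives, for each (i, j), the minimum total weight of any directed path from i to j (possibly empty when i = j).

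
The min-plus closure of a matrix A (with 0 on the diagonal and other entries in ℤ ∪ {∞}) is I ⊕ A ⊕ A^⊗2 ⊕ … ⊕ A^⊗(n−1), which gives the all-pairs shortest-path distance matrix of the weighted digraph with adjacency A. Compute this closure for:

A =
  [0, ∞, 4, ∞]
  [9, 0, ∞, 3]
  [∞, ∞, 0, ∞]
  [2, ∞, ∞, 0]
Closure =
  [0, ∞, 4, ∞]
  [5, 0, 9, 3]
  [∞, ∞, 0, ∞]
  [2, ∞, 6, 0]

This is the Floyd-Warshall all-pairs shortest-path computation. For each intermediate vertex k = 0, 1, …, 3, update dist[i][j] ← min(dist[i][j], dist[i][k] + dist[k][j]). The final matrix gives, for each (i, j), the minimum total weight of any directed path from i to j (possibly empty when i = j).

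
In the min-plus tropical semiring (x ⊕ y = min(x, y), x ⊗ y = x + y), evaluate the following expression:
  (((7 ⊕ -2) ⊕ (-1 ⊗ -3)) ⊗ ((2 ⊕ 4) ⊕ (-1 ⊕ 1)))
(((7 ⊕ -2) ⊕ (-1 ⊗ -3)) ⊗ ((2 ⊕ 4) ⊕ (-1 ⊕ 1))) = -5

Expand innermost to outermost. Recall ⊕ takes the minimum of its arguments and ⊗ takes their sum. Working out the expression (((7 ⊕ -2) ⊕ (-1 ⊗ -3)) ⊗ ((2 ⊕ 4) ⊕ (-1 ⊕ 1))) gives -5.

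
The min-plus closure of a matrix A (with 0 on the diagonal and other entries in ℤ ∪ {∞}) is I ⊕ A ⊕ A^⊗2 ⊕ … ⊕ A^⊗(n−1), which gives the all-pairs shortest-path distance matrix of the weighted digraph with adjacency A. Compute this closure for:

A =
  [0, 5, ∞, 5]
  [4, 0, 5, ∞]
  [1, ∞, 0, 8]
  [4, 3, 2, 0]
Closure =
  [0, 5, 7, 5]
  [4, 0, 5, 9]
  [1, 6, 0, 6]
  [3, 3, 2, 0]

This is the Floyd-Warshall all-pairs shortest-path computation. For each intermediate vertex k = 0, 1, …, 3, update dist[i][j] ← min(dist[i][j], dist[i][k] + dist[k][j]). The final matrix gives, for each (i, j), the minimum total weight of any directed path from i to j (possibly empty when i = j).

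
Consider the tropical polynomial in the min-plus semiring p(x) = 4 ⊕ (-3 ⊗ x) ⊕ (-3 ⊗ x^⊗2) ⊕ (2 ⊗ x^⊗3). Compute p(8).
p(8) = 4

A tropical monomial a ⊗ x^⊗i evaluates to a + i · x. Evaluating each term at x = 8:
  Term 0 contributes 4 + 0 · 8 = 4
  Term 1 contributes -3 + 1 · 8 = 5
  Term 2 contributes -3 + 2 · 8 = 13
  Term 3 contributes 2 + 3 · 8 = 26
p(8) = ⊕ of these = min[4, 5, 13, 26] = 4.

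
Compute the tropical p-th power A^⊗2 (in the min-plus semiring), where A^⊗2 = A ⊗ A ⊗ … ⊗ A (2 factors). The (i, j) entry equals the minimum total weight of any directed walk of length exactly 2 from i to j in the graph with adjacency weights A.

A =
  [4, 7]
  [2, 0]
A^⊗2 =
  [8, 7]
  [2, 0]

Each entry (A^⊗2)_ij equals the minimum over all length-2 walks i = v_0 → v_1 → … → v_2 = j of Σ_t A[v_t][v_{t+1}]. For example, for (i, j) = (0, 1) we minimise over 2 possible intermediate vertex sequences; the minimum is 7, attained along the walk 0 → 1 → 1.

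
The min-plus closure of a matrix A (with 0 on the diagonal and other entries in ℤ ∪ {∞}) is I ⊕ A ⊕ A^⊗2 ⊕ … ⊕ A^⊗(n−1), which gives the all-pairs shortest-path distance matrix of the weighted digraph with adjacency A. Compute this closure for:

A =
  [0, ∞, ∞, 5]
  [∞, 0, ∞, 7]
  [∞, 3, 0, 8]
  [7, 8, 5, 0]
Closure =
  [0, 13, 10, 5]
  [14, 0, 12, 7]
  [15, 3, 0, 8]
  [7, 8, 5, 0]

This is the Floyd-Warshall all-pairs shortest-path computation. For each intermediate vertex k = 0, 1, …, 3, update dist[i][j] ← min(dist[i][j], dist[i][k] + dist[k][j]). The final matrix gives, for each (i, j), the minimum total weight of any directed path from i to j (possibly empty when i = j).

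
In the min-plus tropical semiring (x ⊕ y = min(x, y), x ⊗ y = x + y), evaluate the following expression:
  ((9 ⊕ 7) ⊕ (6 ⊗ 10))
((9 ⊕ 7) ⊕ (6 ⊗ 10)) = 7

Expand innermost to outermost. Recall ⊕ takes the minimum of its arguments and ⊗ takes their sum. Working out the expression ((9 ⊕ 7) ⊕ (6 ⊗ 10)) gives 7.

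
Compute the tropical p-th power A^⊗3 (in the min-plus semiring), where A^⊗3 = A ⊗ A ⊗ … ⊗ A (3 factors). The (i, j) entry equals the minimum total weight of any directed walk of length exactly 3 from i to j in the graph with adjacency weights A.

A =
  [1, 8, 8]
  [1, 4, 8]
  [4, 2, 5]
A^⊗3 =
  [3, 10, 10]
  [3, 10, 10]
  [4, 10, 11]

Each entry (A^⊗3)_ij equals the minimum over all length-3 walks i = v_0 → v_1 → … → v_3 = j of Σ_t A[v_t][v_{t+1}]. For example, for (i, j) = (0, 2) we minimise over 9 possible intermediate vertex sequences; the minimum is 10, attained along the walk 0 → 0 → 0 → 2.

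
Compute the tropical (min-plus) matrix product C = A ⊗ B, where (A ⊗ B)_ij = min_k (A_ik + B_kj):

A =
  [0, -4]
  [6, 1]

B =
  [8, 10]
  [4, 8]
A ⊗ B =
  [0, 4]
  [5, 9]

Apply the min-plus product entry-by-entry:
  C[0][0] = min over k of (A[0][0] + B[0][0] = 0 + 8 = 8, A[0][1] + B[1][0] = -4 + 4 = 0) = 0 (attained at k = 1)
  C[0][1] = min over k of (A[0][0] + B[0][1] = 0 + 10 = 10, A[0][1] + B[1][1] = -4 + 8 = 4) = 4 (attained at k = 1)
  C[1][0] = min over k of (A[1][0] + B[0][0] = 6 + 8 = 14, A[1][1] + B[1][0] = 1 + 4 = 5) = 5 (attained at k = 1)
  C[1][1] = min over k of (A[1][0] + B[0][1] = 6 + 10 = 16, A[1][1] + B[1][1] = 1 + 8 = 9) = 9 (attained at k = 1)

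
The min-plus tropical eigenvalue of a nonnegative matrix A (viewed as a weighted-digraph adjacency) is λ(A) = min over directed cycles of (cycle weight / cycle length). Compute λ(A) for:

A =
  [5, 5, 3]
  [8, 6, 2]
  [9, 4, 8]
λ(A) = 3

Enumerate directed cycles and compute their means (weight / length). Sample:
  cycle 0 → 0: weight = 5, length = 1, mean = 5/1 ≈ 5.000
  cycle 1 → 1: weight = 6, length = 1, mean = 6/1 ≈ 6.000
  cycle 2 → 2: weight = 8, length = 1, mean = 8/1 ≈ 8.000
  cycle 0 → 1 → 0: weight = 13, length = 2, mean = 13/2 ≈ 6.500
  cycle 0 → 2 → 0: weight = 12, length = 2, mean = 12/2 ≈ 6.000
  cycle 1 → 0 → 1: weight = 13, length = 2, mean = 13/2 ≈ 6.500
Minimum mean = 3.000, attained e.g. along the cycle 1 → 2 → 1 with weight 6 and length 2. So λ(A) = 6/2 = 3.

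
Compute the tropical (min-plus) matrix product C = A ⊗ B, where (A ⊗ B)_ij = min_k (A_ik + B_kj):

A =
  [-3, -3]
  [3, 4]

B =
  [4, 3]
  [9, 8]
A ⊗ B =
  [1, 0]
  [7, 6]

Apply the min-plus product entry-by-entry:
  C[0][0] = min over k of (A[0][0] + B[0][0] = -3 + 4 = 1, A[0][1] + B[1][0] = -3 + 9 = 6) = 1 (attained at k = 0)
  C[0][1] = min over k of (A[0][0] + B[0][1] = -3 + 3 = 0, A[0][1] + B[1][1] = -3 + 8 = 5) = 0 (attained at k = 0)
  C[1][0] = min over k of (A[1][0] + B[0][0] = 3 + 4 = 7, A[1][1] + B[1][0] = 4 + 9 = 13) = 7 (attained at k = 0)
  C[1][1] = min over k of (A[1][0] + B[0][1] = 3 + 3 = 6, A[1][1] + B[1][1] = 4 + 8 = 12) = 6 (attained at k = 0)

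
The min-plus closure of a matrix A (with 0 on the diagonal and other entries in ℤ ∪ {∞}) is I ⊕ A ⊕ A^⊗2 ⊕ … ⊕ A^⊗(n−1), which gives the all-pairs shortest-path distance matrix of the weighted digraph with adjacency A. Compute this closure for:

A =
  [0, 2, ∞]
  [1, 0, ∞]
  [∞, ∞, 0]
Closure =
  [0, 2, ∞]
  [1, 0, ∞]
  [∞, ∞, 0]

This is the Floyd-Warshall all-pairs shortest-path computation. For each intermediate vertex k = 0, 1, …, 2, update dist[i][j] ← min(dist[i][j], dist[i][k] + dist[k][j]). The final matrix gives, for each (i, j), the minimum total weight of any directed path from i to j (possibly empty when i = j).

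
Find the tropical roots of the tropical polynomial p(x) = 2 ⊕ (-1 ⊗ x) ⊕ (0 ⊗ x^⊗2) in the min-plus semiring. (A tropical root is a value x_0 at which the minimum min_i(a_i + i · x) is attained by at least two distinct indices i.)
Roots: {-1, 3}

Each tropical root is a break point of the lower envelope of the lines y = a_i + i · x (there are 3 lines, with slopes 0, 1, ..., 2). Only the lines that attain the minimum somewhere contribute to roots; other lines are dominated. Here the surviving (envelope) indices are i = 2, i = 1, i = 0.
Intersections between consecutive envelope lines give the roots: for adjacent envelope indices i < j the intersection is x = (a_i − a_j) / (j − i). Reading off the sorted break points: {-1, 3}.
Verification: at each break x_0, at least two indices attain the minimum of min_i(a_i + i · x_0).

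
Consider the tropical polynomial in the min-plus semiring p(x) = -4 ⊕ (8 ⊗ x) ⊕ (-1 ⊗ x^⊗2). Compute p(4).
p(4) = -4

A tropical monomial a ⊗ x^⊗i evaluates to a + i · x. Evaluating each term at x = 4:
  Term 0 contributes -4 + 0 · 4 = -4
  Term 1 contributes 8 + 1 · 4 = 12
  Term 2 contributes -1 + 2 · 4 = 7
p(4) = ⊕ of these = min[-4, 12, 7] = -4.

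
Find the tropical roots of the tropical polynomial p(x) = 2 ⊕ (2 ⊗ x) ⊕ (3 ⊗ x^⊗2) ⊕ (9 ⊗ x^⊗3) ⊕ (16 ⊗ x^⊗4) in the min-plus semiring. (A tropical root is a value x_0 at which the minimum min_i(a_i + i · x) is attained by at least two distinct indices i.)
Roots: {-7, -6, -1, 0}

Each tropical root is a break point of the lower envelope of the lines y = a_i + i · x (there are 5 lines, with slopes 0, 1, ..., 4). Only the lines that attain the minimum somewhere contribute to roots; other lines are dominated. Here the surviving (envelope) indices are i = 4, i = 3, i = 2, i = 1, i = 0.
Intersections between consecutive envelope lines give the roots: for adjacent envelope indices i < j the intersection is x = (a_i − a_j) / (j − i). Reading off the sorted break points: {-7, -6, -1, 0}.
Verification: at each break x_0, at least two indices attain the minimum of min_i(a_i + i · x_0).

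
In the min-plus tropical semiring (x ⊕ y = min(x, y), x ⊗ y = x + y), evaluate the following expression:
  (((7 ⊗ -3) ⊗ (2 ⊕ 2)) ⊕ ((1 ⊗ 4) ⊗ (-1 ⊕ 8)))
(((7 ⊗ -3) ⊗ (2 ⊕ 2)) ⊕ ((1 ⊗ 4) ⊗ (-1 ⊕ 8))) = 4

Expand innermost to outermost. Recall ⊕ takes the minimum of its arguments and ⊗ takes their sum. Working out the expression (((7 ⊗ -3) ⊗ (2 ⊕ 2)) ⊕ ((1 ⊗ 4) ⊗ (-1 ⊕ 8))) gives 4.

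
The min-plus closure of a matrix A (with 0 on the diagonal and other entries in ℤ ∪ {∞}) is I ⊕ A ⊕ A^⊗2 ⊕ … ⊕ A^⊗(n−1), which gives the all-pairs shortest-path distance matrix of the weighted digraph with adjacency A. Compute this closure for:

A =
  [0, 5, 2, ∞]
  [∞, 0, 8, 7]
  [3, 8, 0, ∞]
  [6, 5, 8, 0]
Closure =
  [0, 5, 2, 12]
  [11, 0, 8, 7]
  [3, 8, 0, 15]
  [6, 5, 8, 0]

This is the Floyd-Warshall all-pairs shortest-path computation. For each intermediate vertex k = 0, 1, …, 3, update dist[i][j] ← min(dist[i][j], dist[i][k] + dist[k][j]). The final matrix gives, for each (i, j), the minimum total weight of any directed path from i to j (possibly empty when i = j).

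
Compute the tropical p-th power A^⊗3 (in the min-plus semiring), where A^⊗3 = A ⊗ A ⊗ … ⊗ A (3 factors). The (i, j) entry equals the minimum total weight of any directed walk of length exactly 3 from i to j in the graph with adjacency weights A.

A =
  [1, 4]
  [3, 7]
A^⊗3 =
  [3, 6]
  [5, 8]

Each entry (A^⊗3)_ij equals the minimum over all length-3 walks i = v_0 → v_1 → … → v_3 = j of Σ_t A[v_t][v_{t+1}]. For example, for (i, j) = (0, 1) we minimise over 4 possible intermediate vertex sequences; the minimum is 6, attained along the walk 0 → 0 → 0 → 1.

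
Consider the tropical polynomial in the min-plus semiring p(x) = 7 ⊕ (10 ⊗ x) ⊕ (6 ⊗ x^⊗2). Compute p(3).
p(3) = 7

A tropical monomial a ⊗ x^⊗i evaluates to a + i · x. Evaluating each term at x = 3:
  Term 0 contributes 7 + 0 · 3 = 7
  Term 1 contributes 10 + 1 · 3 = 13
  Term 2 contributes 6 + 2 · 3 = 12
p(3) = ⊕ of these = min[7, 13, 12] = 7.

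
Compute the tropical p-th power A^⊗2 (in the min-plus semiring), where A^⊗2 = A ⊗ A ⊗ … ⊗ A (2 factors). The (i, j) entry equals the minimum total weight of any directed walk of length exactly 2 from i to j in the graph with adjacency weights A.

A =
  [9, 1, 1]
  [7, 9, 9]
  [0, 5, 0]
A^⊗2 =
  [1, 6, 1]
  [9, 8, 8]
  [0, 1, 0]

Each entry (A^⊗2)_ij equals the minimum over all length-2 walks i = v_0 → v_1 → … → v_2 = j of Σ_t A[v_t][v_{t+1}]. For example, for (i, j) = (0, 2) we minimise over 3 possible intermediate vertex sequences; the minimum is 1, attained along the walk 0 → 2 → 2.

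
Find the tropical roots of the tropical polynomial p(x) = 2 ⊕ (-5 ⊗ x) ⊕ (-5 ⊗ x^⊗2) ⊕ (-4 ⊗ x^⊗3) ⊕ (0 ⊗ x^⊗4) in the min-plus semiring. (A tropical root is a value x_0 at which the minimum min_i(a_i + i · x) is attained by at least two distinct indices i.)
Roots: {-4, -1, 0, 7}

Each tropical root is a break point of the lower envelope of the lines y = a_i + i · x (there are 5 lines, with slopes 0, 1, ..., 4). Only the lines that attain the minimum somewhere contribute to roots; other lines are dominated. Here the surviving (envelope) indices are i = 4, i = 3, i = 2, i = 1, i = 0.
Intersections between consecutive envelope lines give the roots: for adjacent envelope indices i < j the intersection is x = (a_i − a_j) / (j − i). Reading off the sorted break points: {-4, -1, 0, 7}.
Verification: at each break x_0, at least two indices attain the minimum of min_i(a_i + i · x_0).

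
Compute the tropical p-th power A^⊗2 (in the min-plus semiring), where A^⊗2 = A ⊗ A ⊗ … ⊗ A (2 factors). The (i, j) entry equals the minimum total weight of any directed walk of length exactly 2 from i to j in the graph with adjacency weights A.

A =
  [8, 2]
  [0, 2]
A^⊗2 =
  [2, 4]
  [2, 2]

Each entry (A^⊗2)_ij equals the minimum over all length-2 walks i = v_0 → v_1 → … → v_2 = j of Σ_t A[v_t][v_{t+1}]. For example, for (i, j) = (0, 1) we minimise over 2 possible intermediate vertex sequences; the minimum is 4, attained along the walk 0 → 1 → 1.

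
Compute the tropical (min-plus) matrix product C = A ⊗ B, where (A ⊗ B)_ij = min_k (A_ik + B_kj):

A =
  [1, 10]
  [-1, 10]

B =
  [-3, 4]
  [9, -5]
A ⊗ B =
  [-2, 5]
  [-4, 3]

Apply the min-plus product entry-by-entry:
  C[0][0] = min over k of (A[0][0] + B[0][0] = 1 + -3 = -2, A[0][1] + B[1][0] = 10 + 9 = 19) = -2 (attained at k = 0)
  C[0][1] = min over k of (A[0][0] + B[0][1] = 1 + 4 = 5, A[0][1] + B[1][1] = 10 + -5 = 5) = 5 (attained at k = 0)
  C[1][0] = min over k of (A[1][0] + B[0][0] = -1 + -3 = -4, A[1][1] + B[1][0] = 10 + 9 = 19) = -4 (attained at k = 0)
  C[1][1] = min over k of (A[1][0] + B[0][1] = -1 + 4 = 3, A[1][1] + B[1][1] = 10 + -5 = 5) = 3 (attained at k = 0)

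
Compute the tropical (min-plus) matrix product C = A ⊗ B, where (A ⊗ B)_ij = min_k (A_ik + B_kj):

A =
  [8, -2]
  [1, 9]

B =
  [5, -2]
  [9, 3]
A ⊗ B =
  [7, 1]
  [6, -1]

Apply the min-plus product entry-by-entry:
  C[0][0] = min over k of (A[0][0] + B[0][0] = 8 + 5 = 13, A[0][1] + B[1][0] = -2 + 9 = 7) = 7 (attained at k = 1)
  C[0][1] = min over k of (A[0][0] + B[0][1] = 8 + -2 = 6, A[0][1] + B[1][1] = -2 + 3 = 1) = 1 (attained at k = 1)
  C[1][0] = min over k of (A[1][0] + B[0][0] = 1 + 5 = 6, A[1][1] + B[1][0] = 9 + 9 = 18) = 6 (attained at k = 0)
  C[1][1] = min over k of (A[1][0] + B[0][1] = 1 + -2 = -1, A[1][1] + B[1][1] = 9 + 3 = 12) = -1 (attained at k = 0)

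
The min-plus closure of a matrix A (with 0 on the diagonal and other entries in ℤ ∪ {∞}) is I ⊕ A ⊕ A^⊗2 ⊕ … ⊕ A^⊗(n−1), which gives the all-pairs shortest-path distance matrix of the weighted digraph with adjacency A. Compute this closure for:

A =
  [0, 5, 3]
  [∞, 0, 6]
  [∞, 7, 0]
Closure =
  [0, 5, 3]
  [∞, 0, 6]
  [∞, 7, 0]

This is the Floyd-Warshall all-pairs shortest-path computation. For each intermediate vertex k = 0, 1, …, 2, update dist[i][j] ← min(dist[i][j], dist[i][k] + dist[k][j]). The final matrix gives, for each (i, j), the minimum total weight of any directed path from i to j (possibly empty when i = j).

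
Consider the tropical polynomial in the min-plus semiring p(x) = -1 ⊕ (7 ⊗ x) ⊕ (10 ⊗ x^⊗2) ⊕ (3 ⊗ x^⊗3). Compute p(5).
p(5) = -1

A tropical monomial a ⊗ x^⊗i evaluates to a + i · x. Evaluating each term at x = 5:
  Term 0 contributes -1 + 0 · 5 = -1
  Term 1 contributes 7 + 1 · 5 = 12
  Term 2 contributes 10 + 2 · 5 = 20
  Term 3 contributes 3 + 3 · 5 = 18
p(5) = ⊕ of these = min[-1, 12, 20, 18] = -1.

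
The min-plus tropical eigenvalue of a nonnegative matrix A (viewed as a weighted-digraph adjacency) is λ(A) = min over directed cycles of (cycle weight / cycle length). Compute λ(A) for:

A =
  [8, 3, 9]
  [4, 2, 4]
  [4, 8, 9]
λ(A) = 2

Enumerate directed cycles and compute their means (weight / length). Sample:
  cycle 0 → 0: weight = 8, length = 1, mean = 8/1 ≈ 8.000
  cycle 1 → 1: weight = 2, length = 1, mean = 2/1 ≈ 2.000
  cycle 2 → 2: weight = 9, length = 1, mean = 9/1 ≈ 9.000
  cycle 0 → 1 → 0: weight = 7, length = 2, mean = 7/2 ≈ 3.500
  cycle 0 → 2 → 0: weight = 13, length = 2, mean = 13/2 ≈ 6.500
  cycle 1 → 0 → 1: weight = 7, length = 2, mean = 7/2 ≈ 3.500
Minimum mean = 2.000, attained e.g. along the cycle 1 → 1 with weight 2 and length 1. So λ(A) = 2/1 = 2.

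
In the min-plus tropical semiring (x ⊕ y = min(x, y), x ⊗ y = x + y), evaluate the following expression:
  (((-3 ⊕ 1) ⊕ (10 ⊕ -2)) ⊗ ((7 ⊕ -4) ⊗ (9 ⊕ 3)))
(((-3 ⊕ 1) ⊕ (10 ⊕ -2)) ⊗ ((7 ⊕ -4) ⊗ (9 ⊕ 3))) = -4

Expand innermost to outermost. Recall ⊕ takes the minimum of its arguments and ⊗ takes their sum. Working out the expression (((-3 ⊕ 1) ⊕ (10 ⊕ -2)) ⊗ ((7 ⊕ -4) ⊗ (9 ⊕ 3))) gives -4.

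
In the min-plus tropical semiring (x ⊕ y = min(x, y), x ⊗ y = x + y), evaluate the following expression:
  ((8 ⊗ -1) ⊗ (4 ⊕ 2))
((8 ⊗ -1) ⊗ (4 ⊕ 2)) = 9

Expand innermost to outermost. Recall ⊕ takes the minimum of its arguments and ⊗ takes their sum. Working out the expression ((8 ⊗ -1) ⊗ (4 ⊕ 2)) gives 9.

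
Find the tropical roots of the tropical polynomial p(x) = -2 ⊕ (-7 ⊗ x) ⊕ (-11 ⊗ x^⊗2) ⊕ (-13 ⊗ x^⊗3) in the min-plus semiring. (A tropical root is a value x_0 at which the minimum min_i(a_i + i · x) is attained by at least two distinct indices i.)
Roots: {2, 4, 5}

Each tropical root is a break point of the lower envelope of the lines y = a_i + i · x (there are 4 lines, with slopes 0, 1, ..., 3). Only the lines that attain the minimum somewhere contribute to roots; other lines are dominated. Here the surviving (envelope) indices are i = 3, i = 2, i = 1, i = 0.
Intersections between consecutive envelope lines give the roots: for adjacent envelope indices i < j the intersection is x = (a_i − a_j) / (j − i). Reading off the sorted break points: {2, 4, 5}.
Verification: at each break x_0, at least two indices attain the minimum of min_i(a_i + i · x_0).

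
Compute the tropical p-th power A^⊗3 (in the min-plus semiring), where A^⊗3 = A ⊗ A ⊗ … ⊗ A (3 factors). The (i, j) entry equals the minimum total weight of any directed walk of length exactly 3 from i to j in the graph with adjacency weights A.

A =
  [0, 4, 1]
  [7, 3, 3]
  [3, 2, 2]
A^⊗3 =
  [0, 3, 1]
  [6, 7, 7]
  [3, 6, 4]

Each entry (A^⊗3)_ij equals the minimum over all length-3 walks i = v_0 → v_1 → … → v_3 = j of Σ_t A[v_t][v_{t+1}]. For example, for (i, j) = (0, 2) we minimise over 9 possible intermediate vertex sequences; the minimum is 1, attained along the walk 0 → 0 → 0 → 2.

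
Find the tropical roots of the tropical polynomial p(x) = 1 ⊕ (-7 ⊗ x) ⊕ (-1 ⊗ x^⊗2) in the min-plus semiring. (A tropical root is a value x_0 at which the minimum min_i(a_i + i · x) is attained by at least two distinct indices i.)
Roots: {-6, 8}

Each tropical root is a break point of the lower envelope of the lines y = a_i + i · x (there are 3 lines, with slopes 0, 1, ..., 2). Only the lines that attain the minimum somewhere contribute to roots; other lines are dominated. Here the surviving (envelope) indices are i = 2, i = 1, i = 0.
Intersections between consecutive envelope lines give the roots: for adjacent envelope indices i < j the intersection is x = (a_i − a_j) / (j − i). Reading off the sorted break points: {-6, 8}.
Verification: at each break x_0, at least two indices attain the minimum of min_i(a_i + i · x_0).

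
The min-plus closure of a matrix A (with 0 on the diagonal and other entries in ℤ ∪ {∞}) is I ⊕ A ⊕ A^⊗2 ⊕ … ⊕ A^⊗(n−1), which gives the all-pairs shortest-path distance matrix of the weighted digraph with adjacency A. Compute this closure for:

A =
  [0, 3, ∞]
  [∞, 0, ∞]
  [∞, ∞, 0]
Closure =
  [0, 3, ∞]
  [∞, 0, ∞]
  [∞, ∞, 0]

This is the Floyd-Warshall all-pairs shortest-path computation. For each intermediate vertex k = 0, 1, …, 2, update dist[i][j] ← min(dist[i][j], dist[i][k] + dist[k][j]). The final matrix gives, for each (i, j), the minimum total weight of any directed path from i to j (possibly empty when i = j).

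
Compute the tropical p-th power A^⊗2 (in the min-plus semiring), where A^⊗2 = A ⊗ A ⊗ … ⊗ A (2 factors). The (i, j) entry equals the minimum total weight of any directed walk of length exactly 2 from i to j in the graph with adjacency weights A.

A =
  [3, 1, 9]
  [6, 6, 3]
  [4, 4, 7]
A^⊗2 =
  [6, 4, 4]
  [7, 7, 9]
  [7, 5, 7]

Each entry (A^⊗2)_ij equals the minimum over all length-2 walks i = v_0 → v_1 → … → v_2 = j of Σ_t A[v_t][v_{t+1}]. For example, for (i, j) = (0, 2) we minimise over 3 possible intermediate vertex sequences; the minimum is 4, attained along the walk 0 → 1 → 2.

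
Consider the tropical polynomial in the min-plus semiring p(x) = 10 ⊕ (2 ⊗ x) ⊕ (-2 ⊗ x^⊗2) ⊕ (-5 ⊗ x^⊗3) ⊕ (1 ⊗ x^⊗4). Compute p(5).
p(5) = 7

A tropical monomial a ⊗ x^⊗i evaluates to a + i · x. Evaluating each term at x = 5:
  Term 0 contributes 10 + 0 · 5 = 10
  Term 1 contributes 2 + 1 · 5 = 7
  Term 2 contributes -2 + 2 · 5 = 8
  Term 3 contributes -5 + 3 · 5 = 10
  Term 4 contributes 1 + 4 · 5 = 21
p(5) = ⊕ of these = min[10, 7, 8, 10, 21] = 7.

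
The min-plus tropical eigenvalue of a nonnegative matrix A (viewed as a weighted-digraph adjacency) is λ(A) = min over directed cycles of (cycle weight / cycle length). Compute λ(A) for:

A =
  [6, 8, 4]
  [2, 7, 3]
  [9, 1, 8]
λ(A) = 2

Enumerate directed cycles and compute their means (weight / length). Sample:
  cycle 0 → 0: weight = 6, length = 1, mean = 6/1 ≈ 6.000
  cycle 1 → 1: weight = 7, length = 1, mean = 7/1 ≈ 7.000
  cycle 2 → 2: weight = 8, length = 1, mean = 8/1 ≈ 8.000
  cycle 0 → 1 → 0: weight = 10, length = 2, mean = 10/2 ≈ 5.000
  cycle 0 → 2 → 0: weight = 13, length = 2, mean = 13/2 ≈ 6.500
  cycle 1 → 0 → 1: weight = 10, length = 2, mean = 10/2 ≈ 5.000
Minimum mean = 2.000, attained e.g. along the cycle 1 → 2 → 1 with weight 4 and length 2. So λ(A) = 4/2 = 2.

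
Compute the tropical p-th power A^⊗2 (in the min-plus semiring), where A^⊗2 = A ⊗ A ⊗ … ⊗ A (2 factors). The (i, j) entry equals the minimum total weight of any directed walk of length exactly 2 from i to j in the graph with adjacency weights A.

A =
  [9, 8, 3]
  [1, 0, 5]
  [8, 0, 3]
A^⊗2 =
  [9, 3, 6]
  [1, 0, 4]
  [1, 0, 5]

Each entry (A^⊗2)_ij equals the minimum over all length-2 walks i = v_0 → v_1 → … → v_2 = j of Σ_t A[v_t][v_{t+1}]. For example, for (i, j) = (0, 2) we minimise over 3 possible intermediate vertex sequences; the minimum is 6, attained along the walk 0 → 2 → 2.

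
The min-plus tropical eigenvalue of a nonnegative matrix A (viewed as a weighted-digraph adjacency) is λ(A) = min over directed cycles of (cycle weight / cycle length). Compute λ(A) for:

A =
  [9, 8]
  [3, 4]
λ(A) = 4

Enumerate directed cycles and compute their means (weight / length). Sample:
  cycle 0 → 0: weight = 9, length = 1, mean = 9/1 ≈ 9.000
  cycle 1 → 1: weight = 4, length = 1, mean = 4/1 ≈ 4.000
  cycle 0 → 1 → 0: weight = 11, length = 2, mean = 11/2 ≈ 5.500
  cycle 1 → 0 → 1: weight = 11, length = 2, mean = 11/2 ≈ 5.500
Minimum mean = 4.000, attained e.g. along the cycle 1 → 1 with weight 4 and length 1. So λ(A) = 4/1 = 4.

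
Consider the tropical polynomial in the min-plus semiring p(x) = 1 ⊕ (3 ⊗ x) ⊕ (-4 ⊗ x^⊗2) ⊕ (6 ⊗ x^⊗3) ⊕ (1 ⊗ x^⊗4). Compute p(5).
p(5) = 1

A tropical monomial a ⊗ x^⊗i evaluates to a + i · x. Evaluating each term at x = 5:
  Term 0 contributes 1 + 0 · 5 = 1
  Term 1 contributes 3 + 1 · 5 = 8
  Term 2 contributes -4 + 2 · 5 = 6
  Term 3 contributes 6 + 3 · 5 = 21
  Term 4 contributes 1 + 4 · 5 = 21
p(5) = ⊕ of these = min[1, 8, 6, 21, 21] = 1.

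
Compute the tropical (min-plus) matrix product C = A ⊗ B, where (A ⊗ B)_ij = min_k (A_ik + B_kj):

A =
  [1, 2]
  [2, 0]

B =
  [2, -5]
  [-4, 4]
A ⊗ B =
  [-2, -4]
  [-4, -3]

Apply the min-plus product entry-by-entry:
  C[0][0] = min over k of (A[0][0] + B[0][0] = 1 + 2 = 3, A[0][1] + B[1][0] = 2 + -4 = -2) = -2 (attained at k = 1)
  C[0][1] = min over k of (A[0][0] + B[0][1] = 1 + -5 = -4, A[0][1] + B[1][1] = 2 + 4 = 6) = -4 (attained at k = 0)
  C[1][0] = min over k of (A[1][0] + B[0][0] = 2 + 2 = 4, A[1][1] + B[1][0] = 0 + -4 = -4) = -4 (attained at k = 1)
  C[1][1] = min over k of (A[1][0] + B[0][1] = 2 + -5 = -3, A[1][1] + B[1][1] = 0 + 4 = 4) = -3 (attained at k = 0)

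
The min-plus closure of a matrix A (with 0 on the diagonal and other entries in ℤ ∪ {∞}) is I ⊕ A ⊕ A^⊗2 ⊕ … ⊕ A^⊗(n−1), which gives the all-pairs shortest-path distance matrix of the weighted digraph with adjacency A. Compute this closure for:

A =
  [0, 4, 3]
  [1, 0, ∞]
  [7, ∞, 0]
Closure =
  [0, 4, 3]
  [1, 0, 4]
  [7, 11, 0]

This is the Floyd-Warshall all-pairs shortest-path computation. For each intermediate vertex k = 0, 1, …, 2, update dist[i][j] ← min(dist[i][j], dist[i][k] + dist[k][j]). The final matrix gives, for each (i, j), the minimum total weight of any directed path from i to j (possibly empty when i = j).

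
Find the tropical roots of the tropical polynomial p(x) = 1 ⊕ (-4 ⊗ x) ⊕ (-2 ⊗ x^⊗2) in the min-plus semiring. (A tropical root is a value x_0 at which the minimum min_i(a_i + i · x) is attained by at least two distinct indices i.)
Roots: {-2, 5}

Each tropical root is a break point of the lower envelope of the lines y = a_i + i · x (there are 3 lines, with slopes 0, 1, ..., 2). Only the lines that attain the minimum somewhere contribute to roots; other lines are dominated. Here the surviving (envelope) indices are i = 2, i = 1, i = 0.
Intersections between consecutive envelope lines give the roots: for adjacent envelope indices i < j the intersection is x = (a_i − a_j) / (j − i). Reading off the sorted break points: {-2, 5}.
Verification: at each break x_0, at least two indices attain the minimum of min_i(a_i + i · x_0).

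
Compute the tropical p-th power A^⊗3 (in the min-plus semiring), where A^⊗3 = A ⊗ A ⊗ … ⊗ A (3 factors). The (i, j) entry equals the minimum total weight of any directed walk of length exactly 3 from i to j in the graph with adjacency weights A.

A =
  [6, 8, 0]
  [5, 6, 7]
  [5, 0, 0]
A^⊗3 =
  [5, 0, 0]
  [10, 5, 5]
  [5, 0, 0]

Each entry (A^⊗3)_ij equals the minimum over all length-3 walks i = v_0 → v_1 → … → v_3 = j of Σ_t A[v_t][v_{t+1}]. For example, for (i, j) = (0, 2) we minimise over 9 possible intermediate vertex sequences; the minimum is 0, attained along the walk 0 → 2 → 2 → 2.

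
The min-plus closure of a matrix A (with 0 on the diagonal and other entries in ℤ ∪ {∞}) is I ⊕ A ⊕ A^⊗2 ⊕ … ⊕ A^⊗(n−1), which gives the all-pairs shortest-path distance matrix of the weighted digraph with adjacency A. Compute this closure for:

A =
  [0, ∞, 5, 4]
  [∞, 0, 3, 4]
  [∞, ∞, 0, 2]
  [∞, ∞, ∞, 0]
Closure =
  [0, ∞, 5, 4]
  [∞, 0, 3, 4]
  [∞, ∞, 0, 2]
  [∞, ∞, ∞, 0]

This is the Floyd-Warshall all-pairs shortest-path computation. For each intermediate vertex k = 0, 1, …, 3, update dist[i][j] ← min(dist[i][j], dist[i][k] + dist[k][j]). The final matrix gives, for each (i, j), the minimum total weight of any directed path from i to j (possibly empty when i = j).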